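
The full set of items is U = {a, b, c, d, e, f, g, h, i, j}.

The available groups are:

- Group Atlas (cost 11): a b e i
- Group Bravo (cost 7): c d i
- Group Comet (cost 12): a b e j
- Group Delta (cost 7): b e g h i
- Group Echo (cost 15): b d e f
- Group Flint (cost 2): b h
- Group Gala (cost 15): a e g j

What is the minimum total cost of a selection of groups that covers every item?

Bravo, Echo, Flint, Gala together cover every item (Bravo ∪ Echo ∪ Flint ∪ Gala = {a, b, c, d, e, f, g, h, i, j}); total cost 7 + 15 + 2 + 15 = 39.
The greedy pick Flint, Bravo, Delta, Comet, Echo costs 43; no covering selection beats 39.

39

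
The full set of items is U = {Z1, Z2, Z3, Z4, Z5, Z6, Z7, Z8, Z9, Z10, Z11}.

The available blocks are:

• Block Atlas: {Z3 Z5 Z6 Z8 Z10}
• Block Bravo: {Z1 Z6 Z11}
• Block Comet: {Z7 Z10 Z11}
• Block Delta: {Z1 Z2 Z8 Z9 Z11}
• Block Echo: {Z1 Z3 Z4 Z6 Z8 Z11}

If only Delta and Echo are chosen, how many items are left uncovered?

Union of Delta, Echo = {Z1, Z2, Z3, Z4, Z6, Z8, Z9, Z11}.
Not covered: Z5, Z7, Z10 — 3 items.

3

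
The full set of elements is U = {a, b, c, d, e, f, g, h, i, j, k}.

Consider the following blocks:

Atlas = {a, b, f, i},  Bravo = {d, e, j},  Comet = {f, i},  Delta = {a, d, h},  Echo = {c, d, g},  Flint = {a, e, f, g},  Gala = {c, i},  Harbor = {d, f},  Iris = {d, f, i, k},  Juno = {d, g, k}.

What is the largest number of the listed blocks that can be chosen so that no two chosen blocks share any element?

2

Delta, Gala are pairwise disjoint (Delta={a,d,h}; Gala={c,i}).
Every remaining block overlaps one of these, and no 3 of the listed blocks are pairwise disjoint, so 2 is the maximum.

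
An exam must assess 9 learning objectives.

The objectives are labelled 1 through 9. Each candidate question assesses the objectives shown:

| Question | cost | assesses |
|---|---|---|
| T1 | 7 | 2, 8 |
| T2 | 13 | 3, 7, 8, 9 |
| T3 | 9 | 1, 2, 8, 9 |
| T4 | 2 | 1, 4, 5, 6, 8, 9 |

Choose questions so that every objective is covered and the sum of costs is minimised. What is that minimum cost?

22

T1, T2, T4 together cover every objective (T1 ∪ T2 ∪ T4 = {1, 2, 3, 4, 5, 6, 7, 8, 9}); total cost 7 + 13 + 2 = 22.
No covering selection has total cost below 22.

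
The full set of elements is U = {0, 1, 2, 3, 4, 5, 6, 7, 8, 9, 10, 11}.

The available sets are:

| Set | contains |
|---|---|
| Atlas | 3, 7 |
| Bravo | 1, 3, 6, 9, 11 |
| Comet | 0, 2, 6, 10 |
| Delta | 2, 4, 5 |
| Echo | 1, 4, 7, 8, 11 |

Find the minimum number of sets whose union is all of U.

Bravo and Comet and Delta and Echo together: Bravo ∪ Comet ∪ Delta ∪ Echo = {0, 1, 2, 3, 4, 5, 6, 7, 8, 9, 10, 11} — every element is covered.
Only Bravo contains 9, so Bravo is forced; the remaining 7 elements need at least 3 more sets (each remaining set adds at most 3) — so at least 4 sets are needed, and 4 is optimal.

4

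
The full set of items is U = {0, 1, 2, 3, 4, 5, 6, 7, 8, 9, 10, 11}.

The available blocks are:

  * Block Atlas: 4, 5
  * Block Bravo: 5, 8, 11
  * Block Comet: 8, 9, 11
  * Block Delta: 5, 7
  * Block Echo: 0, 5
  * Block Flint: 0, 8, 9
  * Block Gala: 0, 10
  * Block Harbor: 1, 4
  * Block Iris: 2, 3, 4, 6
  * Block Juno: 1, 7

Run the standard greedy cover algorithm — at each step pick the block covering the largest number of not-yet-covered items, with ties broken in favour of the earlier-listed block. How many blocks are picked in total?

5

Greedy: pick Iris (covers 4 new) → pick Bravo (covers 3 new) → pick Flint (covers 2 new) → pick Juno (covers 2 new) → pick Gala (covers 1 new). Total picks: 5.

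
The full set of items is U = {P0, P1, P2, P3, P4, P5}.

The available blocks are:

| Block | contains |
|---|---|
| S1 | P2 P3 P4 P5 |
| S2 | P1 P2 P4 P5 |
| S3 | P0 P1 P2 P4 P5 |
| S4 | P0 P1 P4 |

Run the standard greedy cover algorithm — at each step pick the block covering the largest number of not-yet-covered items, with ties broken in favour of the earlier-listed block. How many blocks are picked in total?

Greedy: pick S3 (covers 5 new) → pick S1 (covers 1 new). Total picks: 2.

2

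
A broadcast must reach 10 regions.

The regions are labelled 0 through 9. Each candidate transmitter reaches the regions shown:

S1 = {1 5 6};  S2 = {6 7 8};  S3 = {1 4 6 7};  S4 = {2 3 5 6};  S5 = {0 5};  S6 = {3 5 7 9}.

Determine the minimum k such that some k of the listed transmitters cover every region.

Take {S2, S3, S4, S5, S6}. Their union is {0, 1, 2, 3, 4, 5, 6, 7, 8, 9}, which is all 10 regions.
No 4 of the 6 transmitters cover everything (all 15 combinations miss at least one region), so 5 is optimal.

5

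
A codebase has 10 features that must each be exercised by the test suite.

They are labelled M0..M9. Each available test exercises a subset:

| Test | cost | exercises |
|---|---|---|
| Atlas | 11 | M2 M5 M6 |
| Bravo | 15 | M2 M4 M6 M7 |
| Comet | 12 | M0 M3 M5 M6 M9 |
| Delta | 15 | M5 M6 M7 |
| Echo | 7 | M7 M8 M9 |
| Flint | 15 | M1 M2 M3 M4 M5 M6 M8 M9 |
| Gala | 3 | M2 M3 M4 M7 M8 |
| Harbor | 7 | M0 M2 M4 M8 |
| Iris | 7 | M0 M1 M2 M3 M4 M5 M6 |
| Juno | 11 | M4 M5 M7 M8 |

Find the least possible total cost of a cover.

14

Echo, Iris together cover every feature (Echo ∪ Iris = {M0, M1, M2, M3, M4, M5, M6, M7, M8, M9}); total cost 7 + 7 = 14.
The greedy pick Gala, Iris, Echo costs 17; no covering selection beats 14.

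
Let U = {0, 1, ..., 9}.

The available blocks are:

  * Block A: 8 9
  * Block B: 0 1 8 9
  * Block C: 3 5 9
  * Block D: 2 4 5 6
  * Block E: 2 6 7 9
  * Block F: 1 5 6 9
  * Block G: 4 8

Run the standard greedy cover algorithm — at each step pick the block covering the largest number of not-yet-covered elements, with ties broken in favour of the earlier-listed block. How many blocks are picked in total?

Greedy: pick B (covers 4 new) → pick D (covers 4 new) → pick C (covers 1 new) → pick E (covers 1 new). Total picks: 4.

4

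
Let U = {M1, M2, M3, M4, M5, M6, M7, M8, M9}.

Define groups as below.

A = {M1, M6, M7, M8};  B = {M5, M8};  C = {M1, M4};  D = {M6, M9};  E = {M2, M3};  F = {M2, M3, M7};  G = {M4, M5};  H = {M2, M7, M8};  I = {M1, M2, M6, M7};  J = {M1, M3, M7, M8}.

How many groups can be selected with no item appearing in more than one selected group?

B, C, D, F are pairwise disjoint (B={M5,M8}; C={M1,M4}; D={M6,M9}; F={M2,M3,M7}).
Every remaining group overlaps one of these, and no 5 of the listed groups are pairwise disjoint, so 4 is the maximum.

4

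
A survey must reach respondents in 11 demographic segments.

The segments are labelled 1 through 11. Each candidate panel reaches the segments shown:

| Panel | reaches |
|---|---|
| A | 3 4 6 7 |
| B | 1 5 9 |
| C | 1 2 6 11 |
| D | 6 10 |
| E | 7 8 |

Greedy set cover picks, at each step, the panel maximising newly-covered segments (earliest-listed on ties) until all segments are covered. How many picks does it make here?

Greedy: pick A (covers 4 new) → pick B (covers 3 new) → pick C (covers 2 new) → pick D (covers 1 new) → pick E (covers 1 new). Total picks: 5.

5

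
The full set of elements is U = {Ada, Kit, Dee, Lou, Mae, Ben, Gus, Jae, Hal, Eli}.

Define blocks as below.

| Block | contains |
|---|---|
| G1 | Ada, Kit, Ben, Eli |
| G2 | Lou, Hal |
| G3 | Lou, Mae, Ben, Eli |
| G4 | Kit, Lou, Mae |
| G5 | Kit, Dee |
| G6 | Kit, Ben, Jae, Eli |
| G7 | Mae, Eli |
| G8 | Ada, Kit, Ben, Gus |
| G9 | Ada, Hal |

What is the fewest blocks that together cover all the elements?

G2, G5, G6, G7, and G8 cover everything between them: the union {Ada, Kit, Dee, Lou, Mae, Ben, Gus, Jae, Hal, Eli} is all of U.
No 4 of the 9 blocks cover everything (all 126 combinations miss at least one element), so 5 is optimal.

5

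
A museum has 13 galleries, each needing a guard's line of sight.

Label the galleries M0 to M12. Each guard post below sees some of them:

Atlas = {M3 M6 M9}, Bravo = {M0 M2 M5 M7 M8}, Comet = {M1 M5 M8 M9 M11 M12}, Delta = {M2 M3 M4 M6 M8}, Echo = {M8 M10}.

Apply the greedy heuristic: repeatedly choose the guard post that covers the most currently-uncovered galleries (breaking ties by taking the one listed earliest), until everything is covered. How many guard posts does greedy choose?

4

Greedy: pick Comet (covers 6 new) → pick Delta (covers 4 new) → pick Bravo (covers 2 new) → pick Echo (covers 1 new). Total picks: 4.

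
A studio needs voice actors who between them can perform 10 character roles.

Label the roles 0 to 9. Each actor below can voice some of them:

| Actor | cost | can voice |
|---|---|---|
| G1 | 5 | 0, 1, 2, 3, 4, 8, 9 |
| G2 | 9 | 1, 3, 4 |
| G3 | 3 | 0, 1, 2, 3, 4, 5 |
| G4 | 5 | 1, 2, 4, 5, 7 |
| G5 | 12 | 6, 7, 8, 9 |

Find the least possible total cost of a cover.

G3, G5 together cover every role (G3 ∪ G5 = {0, 1, 2, 3, 4, 5, 6, 7, 8, 9}); total cost 3 + 12 = 15.
The greedy pick G3, G1, G4, G5 costs 25; no covering selection beats 15.

15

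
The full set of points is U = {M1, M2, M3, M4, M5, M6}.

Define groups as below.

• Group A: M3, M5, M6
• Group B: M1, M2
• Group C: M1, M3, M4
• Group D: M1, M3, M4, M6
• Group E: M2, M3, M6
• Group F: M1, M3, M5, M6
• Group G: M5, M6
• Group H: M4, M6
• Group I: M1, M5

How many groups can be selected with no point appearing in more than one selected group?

2

C, G are pairwise disjoint (C={M1,M3,M4}; G={M5,M6}).
Every remaining group overlaps one of these, and no 3 of the listed groups are pairwise disjoint, so 2 is the maximum.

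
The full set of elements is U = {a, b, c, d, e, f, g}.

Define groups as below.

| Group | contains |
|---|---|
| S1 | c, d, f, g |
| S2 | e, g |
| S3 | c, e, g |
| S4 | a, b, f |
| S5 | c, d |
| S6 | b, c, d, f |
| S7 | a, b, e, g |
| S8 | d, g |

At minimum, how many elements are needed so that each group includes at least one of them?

H = {d, e, f} meets every group (each contains at least one member of H), and |H| = 3.
The groups S2, S4, S5 are pairwise disjoint, so any hitting set needs a separate element for each — at least 3. Hence 3 is optimal.

3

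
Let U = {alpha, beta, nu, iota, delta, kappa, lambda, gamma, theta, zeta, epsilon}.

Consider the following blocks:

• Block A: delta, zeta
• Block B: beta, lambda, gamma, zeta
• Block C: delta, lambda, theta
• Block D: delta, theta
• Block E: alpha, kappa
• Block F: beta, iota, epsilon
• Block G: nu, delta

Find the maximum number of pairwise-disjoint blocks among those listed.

B, D, E are pairwise disjoint (B={beta,lambda,gamma,zeta}; D={delta,theta}; E={alpha,kappa}).
Every remaining block overlaps one of these, and no 4 of the listed blocks are pairwise disjoint, so 3 is the maximum.

3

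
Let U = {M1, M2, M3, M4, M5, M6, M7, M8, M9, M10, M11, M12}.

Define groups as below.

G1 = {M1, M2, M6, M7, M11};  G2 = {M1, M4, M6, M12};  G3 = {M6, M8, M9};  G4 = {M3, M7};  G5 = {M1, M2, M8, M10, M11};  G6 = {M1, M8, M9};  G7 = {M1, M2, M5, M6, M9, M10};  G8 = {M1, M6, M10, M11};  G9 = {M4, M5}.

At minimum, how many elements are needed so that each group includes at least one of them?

Take H = {M1, M4, M6, M7}. Each listed group contains at least one of these, so H is a hitting set of size 4.
No choice of 3 elements meets every group, so 4 is the minimum.

4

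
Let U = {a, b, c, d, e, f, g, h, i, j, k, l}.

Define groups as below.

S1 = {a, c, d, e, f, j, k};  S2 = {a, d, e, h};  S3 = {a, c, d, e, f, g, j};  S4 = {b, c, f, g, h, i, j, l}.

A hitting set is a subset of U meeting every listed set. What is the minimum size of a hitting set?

2

The 2 points {e, i} hit every group.
No single point lies in every group, so at least 2 are needed and 2 is optimal.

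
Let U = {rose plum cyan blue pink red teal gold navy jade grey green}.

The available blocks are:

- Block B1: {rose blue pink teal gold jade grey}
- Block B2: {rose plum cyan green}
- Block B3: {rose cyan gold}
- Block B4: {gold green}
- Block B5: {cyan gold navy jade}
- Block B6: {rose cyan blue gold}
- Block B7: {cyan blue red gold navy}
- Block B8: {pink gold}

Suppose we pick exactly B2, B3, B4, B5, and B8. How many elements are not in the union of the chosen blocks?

4

Union of B2, B3, B4, B5, B8 = {rose, plum, cyan, pink, gold, navy, jade, green}.
Not covered: blue, red, teal, grey — 4 elements.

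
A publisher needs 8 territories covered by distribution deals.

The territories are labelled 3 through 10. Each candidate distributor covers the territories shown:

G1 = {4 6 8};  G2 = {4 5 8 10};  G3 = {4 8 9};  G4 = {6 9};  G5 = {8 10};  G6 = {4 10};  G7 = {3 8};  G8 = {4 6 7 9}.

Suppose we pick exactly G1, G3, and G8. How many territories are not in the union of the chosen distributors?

Union of G1, G3, G8 = {4, 6, 7, 8, 9}.
Not covered: 3, 5, 10 — 3 territories.

3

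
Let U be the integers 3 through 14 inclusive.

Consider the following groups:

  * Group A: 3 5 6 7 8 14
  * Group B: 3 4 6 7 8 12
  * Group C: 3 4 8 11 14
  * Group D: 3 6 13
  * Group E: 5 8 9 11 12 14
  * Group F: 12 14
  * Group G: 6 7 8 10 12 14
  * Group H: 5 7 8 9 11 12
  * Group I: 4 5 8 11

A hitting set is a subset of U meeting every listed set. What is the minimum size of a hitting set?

T = {6, 11, 14} meets every group (each contains at least one member of T), and |T| = 3.
The groups D, F, I are pairwise disjoint, so any hitting set needs a separate element for each — at least 3. Hence 3 is optimal.

3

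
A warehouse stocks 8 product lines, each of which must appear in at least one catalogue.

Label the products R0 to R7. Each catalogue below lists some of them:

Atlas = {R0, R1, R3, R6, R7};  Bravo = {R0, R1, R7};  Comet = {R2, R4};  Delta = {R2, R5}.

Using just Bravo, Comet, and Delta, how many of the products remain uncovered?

2

Union of Bravo, Comet, Delta = {R0, R1, R2, R4, R5, R7}.
Not covered: R3, R6 — 2 products.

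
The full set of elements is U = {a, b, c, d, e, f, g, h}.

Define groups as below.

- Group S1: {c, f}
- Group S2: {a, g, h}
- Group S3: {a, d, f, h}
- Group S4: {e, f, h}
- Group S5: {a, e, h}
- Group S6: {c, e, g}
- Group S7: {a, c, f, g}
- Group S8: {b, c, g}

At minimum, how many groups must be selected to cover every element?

3

S3 and S6 and S8 together: S3 ∪ S6 ∪ S8 = {a, b, c, d, e, f, g, h} — every element is covered.
Only S8 contains b, so S8 is forced; the remaining 5 elements need at least 2 more groups (each remaining group adds at most 4) — so at least 3 groups are needed, and 3 is optimal.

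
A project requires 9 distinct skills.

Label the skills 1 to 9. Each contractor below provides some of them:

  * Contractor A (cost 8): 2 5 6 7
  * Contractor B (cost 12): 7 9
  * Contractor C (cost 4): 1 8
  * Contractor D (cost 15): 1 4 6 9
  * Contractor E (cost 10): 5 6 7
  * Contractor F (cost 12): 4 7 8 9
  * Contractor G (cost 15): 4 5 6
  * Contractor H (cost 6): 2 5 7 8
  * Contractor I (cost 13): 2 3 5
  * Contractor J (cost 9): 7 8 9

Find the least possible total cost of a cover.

34

D, H, I together cover every skill (D ∪ H ∪ I = {1, 2, 3, 4, 5, 6, 7, 8, 9}); total cost 15 + 6 + 13 = 34.
No covering selection has total cost below 34.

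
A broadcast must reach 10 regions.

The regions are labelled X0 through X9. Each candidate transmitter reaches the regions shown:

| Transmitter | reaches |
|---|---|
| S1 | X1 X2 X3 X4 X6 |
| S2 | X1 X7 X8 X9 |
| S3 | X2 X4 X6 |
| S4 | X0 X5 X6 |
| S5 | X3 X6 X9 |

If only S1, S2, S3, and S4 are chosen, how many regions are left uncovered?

0

Union of S1, S2, S3, S4 = {X0, X1, X2, X3, X4, X5, X6, X7, X8, X9} — that's every region, so 0 are uncovered.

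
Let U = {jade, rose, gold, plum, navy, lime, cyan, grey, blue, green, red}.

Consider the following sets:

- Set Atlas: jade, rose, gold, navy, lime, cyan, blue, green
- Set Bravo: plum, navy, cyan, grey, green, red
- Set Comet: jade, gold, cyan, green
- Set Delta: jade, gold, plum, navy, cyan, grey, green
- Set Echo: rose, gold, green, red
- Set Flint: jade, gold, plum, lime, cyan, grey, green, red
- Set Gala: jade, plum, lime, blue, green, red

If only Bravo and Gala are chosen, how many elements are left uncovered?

2

Union of Bravo, Gala = {jade, plum, navy, lime, cyan, grey, blue, green, red}.
Not covered: rose, gold — 2 elements.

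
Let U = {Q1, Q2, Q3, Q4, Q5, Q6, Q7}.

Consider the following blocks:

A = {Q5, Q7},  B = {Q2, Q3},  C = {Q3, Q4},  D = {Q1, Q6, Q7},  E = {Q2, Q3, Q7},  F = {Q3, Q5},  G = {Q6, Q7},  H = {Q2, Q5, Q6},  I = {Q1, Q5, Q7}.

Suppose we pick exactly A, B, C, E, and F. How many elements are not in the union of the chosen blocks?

Union of A, B, C, E, F = {Q2, Q3, Q4, Q5, Q7}.
Not covered: Q1, Q6 — 2 elements.

2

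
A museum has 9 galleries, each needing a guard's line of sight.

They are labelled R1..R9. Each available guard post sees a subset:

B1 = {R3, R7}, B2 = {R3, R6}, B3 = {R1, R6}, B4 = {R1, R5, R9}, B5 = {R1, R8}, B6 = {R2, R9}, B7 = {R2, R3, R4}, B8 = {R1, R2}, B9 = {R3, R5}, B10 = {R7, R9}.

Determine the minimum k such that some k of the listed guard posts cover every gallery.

5

Take {B1, B2, B4, B5, B7}. Their union is {R1, R2, R3, R4, R5, R6, R7, R8, R9}, which is all 9 galleries.
No 4 of the 10 guard posts cover everything (all 210 combinations miss at least one gallery), so 5 is optimal.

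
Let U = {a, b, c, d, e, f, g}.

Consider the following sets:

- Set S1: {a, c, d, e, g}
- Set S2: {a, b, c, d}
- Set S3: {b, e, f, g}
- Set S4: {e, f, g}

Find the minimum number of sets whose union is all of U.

S2 and S4 together: S2 ∪ S4 = {a, b, c, d, e, f, g} — every point is covered.
No single set has all 7 points (the largest, S1, has 5), so 2 is optimal.

2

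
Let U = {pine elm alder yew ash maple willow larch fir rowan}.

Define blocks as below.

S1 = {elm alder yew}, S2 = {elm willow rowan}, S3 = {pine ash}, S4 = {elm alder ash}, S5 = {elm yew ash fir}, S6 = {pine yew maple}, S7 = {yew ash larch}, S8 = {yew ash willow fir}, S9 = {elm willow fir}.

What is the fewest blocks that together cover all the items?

5

Take {S2, S4, S6, S7, S9}. Their union is {pine, elm, alder, yew, ash, maple, willow, larch, fir, rowan}, which is all 10 items.
No 4 of the 9 blocks cover everything (all 126 combinations miss at least one item), so 5 is optimal.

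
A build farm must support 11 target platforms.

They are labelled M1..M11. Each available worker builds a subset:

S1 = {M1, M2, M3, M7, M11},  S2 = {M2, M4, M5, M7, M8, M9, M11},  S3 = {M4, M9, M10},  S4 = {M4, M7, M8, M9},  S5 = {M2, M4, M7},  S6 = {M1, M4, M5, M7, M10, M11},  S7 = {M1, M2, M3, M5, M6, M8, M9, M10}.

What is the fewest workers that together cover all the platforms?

Take {S6, S7}. Their union is {M1, M2, M3, M4, M5, M6, M7, M8, M9, M10, M11}, which is all 11 platforms.
No single worker has all 11 platforms (the largest, S7, has 8), so 2 is optimal.

2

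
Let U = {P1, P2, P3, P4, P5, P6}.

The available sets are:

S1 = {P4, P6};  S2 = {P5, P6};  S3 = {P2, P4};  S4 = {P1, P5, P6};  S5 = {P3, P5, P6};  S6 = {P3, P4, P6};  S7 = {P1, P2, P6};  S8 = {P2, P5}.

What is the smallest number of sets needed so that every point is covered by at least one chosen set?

S4, S6, and S7 cover everything between them: the union {P1, P2, P3, P4, P5, P6} is all of U.
No 2 of the 8 sets cover everything (all 28 combinations miss at least one point), so 3 is optimal.

3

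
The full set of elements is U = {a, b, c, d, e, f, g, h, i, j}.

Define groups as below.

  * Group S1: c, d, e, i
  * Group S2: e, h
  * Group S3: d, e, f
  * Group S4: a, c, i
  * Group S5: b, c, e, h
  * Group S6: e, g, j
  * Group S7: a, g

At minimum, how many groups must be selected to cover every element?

4

S3, S4, S5, and S6 cover everything between them: the union {a, b, c, d, e, f, g, h, i, j} is all of U.
Only S5 contains b, so S5 is forced; the remaining 6 elements need at least 3 more groups (each remaining group adds at most 2) — so at least 4 groups are needed, and 4 is optimal.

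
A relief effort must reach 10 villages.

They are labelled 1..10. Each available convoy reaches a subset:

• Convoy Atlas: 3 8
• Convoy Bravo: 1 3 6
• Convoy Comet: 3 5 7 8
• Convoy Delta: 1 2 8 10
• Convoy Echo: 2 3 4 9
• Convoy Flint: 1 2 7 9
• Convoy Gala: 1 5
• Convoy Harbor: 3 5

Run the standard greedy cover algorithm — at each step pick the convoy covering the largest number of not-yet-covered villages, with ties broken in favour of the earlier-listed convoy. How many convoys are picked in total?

4

Greedy: pick Comet (covers 4 new) → pick Delta (covers 3 new) → pick Echo (covers 2 new) → pick Bravo (covers 1 new). Total picks: 4.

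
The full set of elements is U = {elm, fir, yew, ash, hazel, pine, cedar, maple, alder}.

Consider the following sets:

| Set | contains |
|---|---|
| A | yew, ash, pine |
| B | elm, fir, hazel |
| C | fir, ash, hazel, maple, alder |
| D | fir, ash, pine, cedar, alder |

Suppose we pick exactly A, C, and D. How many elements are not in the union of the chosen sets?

Union of A, C, D = {fir, yew, ash, hazel, pine, cedar, maple, alder}.
Not covered: elm — 1 element.

1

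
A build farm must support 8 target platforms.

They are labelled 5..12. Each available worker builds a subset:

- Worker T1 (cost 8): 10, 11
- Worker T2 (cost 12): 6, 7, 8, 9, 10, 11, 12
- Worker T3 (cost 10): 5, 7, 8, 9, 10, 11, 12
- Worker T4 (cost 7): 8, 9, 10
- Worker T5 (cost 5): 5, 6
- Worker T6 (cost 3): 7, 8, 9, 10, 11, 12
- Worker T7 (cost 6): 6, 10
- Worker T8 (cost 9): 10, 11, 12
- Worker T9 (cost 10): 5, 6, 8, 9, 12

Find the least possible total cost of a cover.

8

T5, T6 together cover every platform (T5 ∪ T6 = {5, 6, 7, 8, 9, 10, 11, 12}); total cost 5 + 3 = 8.
No covering selection has total cost below 8.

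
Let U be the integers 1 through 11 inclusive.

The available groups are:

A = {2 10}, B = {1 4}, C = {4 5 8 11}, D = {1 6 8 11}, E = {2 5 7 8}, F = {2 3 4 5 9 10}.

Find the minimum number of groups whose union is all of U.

D and E and F together: D ∪ E ∪ F = {1, 2, 3, 4, 5, 6, 7, 8, 9, 10, 11} — every element is covered.
Only F contains 3, so F is forced; the remaining 5 elements need at least 2 more groups (each remaining group adds at most 4) — so at least 3 groups are needed, and 3 is optimal.

3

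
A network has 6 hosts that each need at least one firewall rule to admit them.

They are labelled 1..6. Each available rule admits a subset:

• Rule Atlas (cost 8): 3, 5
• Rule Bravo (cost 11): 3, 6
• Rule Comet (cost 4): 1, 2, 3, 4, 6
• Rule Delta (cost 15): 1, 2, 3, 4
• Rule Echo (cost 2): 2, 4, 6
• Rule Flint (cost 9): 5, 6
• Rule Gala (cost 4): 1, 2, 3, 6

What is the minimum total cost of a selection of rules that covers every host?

Atlas, Comet together cover every host (Atlas ∪ Comet = {1, 2, 3, 4, 5, 6}); total cost 8 + 4 = 12.
The greedy pick Echo, Comet, Atlas costs 14; no covering selection beats 12.

12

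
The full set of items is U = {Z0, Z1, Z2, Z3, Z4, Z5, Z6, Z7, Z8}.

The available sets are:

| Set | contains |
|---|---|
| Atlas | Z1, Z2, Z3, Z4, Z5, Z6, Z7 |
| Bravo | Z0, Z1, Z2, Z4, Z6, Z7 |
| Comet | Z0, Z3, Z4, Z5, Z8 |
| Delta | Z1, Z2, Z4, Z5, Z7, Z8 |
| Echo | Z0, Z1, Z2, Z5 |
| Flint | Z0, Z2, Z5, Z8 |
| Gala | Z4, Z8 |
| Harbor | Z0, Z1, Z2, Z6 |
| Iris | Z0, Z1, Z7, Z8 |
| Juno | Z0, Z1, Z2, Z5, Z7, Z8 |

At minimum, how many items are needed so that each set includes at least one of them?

2

Take H = {Z1, Z8}. Each listed set contains at least one of these, so H is a hitting set of size 2.
The sets Gala, Harbor are pairwise disjoint, so any hitting set needs a separate item for each — at least 2. Hence 2 is optimal.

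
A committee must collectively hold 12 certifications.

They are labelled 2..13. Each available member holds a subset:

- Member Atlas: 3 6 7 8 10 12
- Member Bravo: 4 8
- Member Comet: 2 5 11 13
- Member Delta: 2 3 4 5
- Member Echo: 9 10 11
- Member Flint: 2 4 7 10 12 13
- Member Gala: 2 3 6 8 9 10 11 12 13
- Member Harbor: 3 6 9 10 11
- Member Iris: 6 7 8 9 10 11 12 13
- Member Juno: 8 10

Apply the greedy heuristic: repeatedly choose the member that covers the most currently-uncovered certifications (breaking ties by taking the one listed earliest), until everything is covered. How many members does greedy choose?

Greedy: pick Gala (covers 9 new) → pick Delta (covers 2 new) → pick Atlas (covers 1 new). Total picks: 3.
(The true minimum cover uses only 2 members, so greedy is not optimal here.)

3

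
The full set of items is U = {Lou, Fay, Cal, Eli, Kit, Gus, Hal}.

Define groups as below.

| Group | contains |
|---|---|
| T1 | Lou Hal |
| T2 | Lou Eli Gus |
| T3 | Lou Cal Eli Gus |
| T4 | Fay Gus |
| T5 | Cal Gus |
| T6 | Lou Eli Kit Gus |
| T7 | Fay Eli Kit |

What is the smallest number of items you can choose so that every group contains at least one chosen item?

3

H = {Lou, Fay, Cal} meets every group (each contains at least one member of H), and |H| = 3.
The groups T1, T5, T7 are pairwise disjoint, so any hitting set needs a separate item for each — at least 3. Hence 3 is optimal.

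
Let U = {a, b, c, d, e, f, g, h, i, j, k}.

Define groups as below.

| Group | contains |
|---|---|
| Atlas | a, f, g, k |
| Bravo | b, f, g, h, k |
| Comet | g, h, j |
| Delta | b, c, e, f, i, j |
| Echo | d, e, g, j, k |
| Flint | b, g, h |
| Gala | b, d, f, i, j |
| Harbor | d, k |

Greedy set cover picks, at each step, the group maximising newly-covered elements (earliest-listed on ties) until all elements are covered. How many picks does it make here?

Greedy: pick Delta (covers 6 new) → pick Atlas (covers 3 new) → pick Bravo (covers 1 new) → pick Echo (covers 1 new). Total picks: 4.

4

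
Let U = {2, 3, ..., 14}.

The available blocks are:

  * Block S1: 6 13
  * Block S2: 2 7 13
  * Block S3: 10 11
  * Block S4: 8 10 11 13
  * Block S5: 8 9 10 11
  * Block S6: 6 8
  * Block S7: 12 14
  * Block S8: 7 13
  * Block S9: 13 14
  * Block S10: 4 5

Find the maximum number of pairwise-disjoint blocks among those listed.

S2, S3, S6, S7, S10 are pairwise disjoint (S2={2,7,13}; S3={10,11}; S6={6,8}; S7={12,14}; S10={4,5}).
Every remaining block overlaps one of these, and no 6 of the listed blocks are pairwise disjoint, so 5 is the maximum.

5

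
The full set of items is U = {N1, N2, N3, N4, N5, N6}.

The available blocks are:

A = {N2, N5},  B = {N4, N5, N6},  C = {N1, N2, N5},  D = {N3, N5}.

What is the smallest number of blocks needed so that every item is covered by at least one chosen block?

3

B and C and D together: B ∪ C ∪ D = {N1, N2, N3, N4, N5, N6} — every item is covered.
Only C contains N1, so C is forced; the remaining 3 items need at least 2 more blocks (each remaining block adds at most 2) — so at least 3 blocks are needed, and 3 is optimal.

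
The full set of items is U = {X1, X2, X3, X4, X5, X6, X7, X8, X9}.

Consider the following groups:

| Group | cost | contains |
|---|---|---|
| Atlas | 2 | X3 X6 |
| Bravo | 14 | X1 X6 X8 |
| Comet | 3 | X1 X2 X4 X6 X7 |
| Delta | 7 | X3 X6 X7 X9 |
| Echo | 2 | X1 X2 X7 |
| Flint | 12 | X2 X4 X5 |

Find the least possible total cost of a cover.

Bravo, Delta, Flint together cover every item (Bravo ∪ Delta ∪ Flint = {X1, X2, X3, X4, X5, X6, X7, X8, X9}); total cost 14 + 7 + 12 = 33.
The greedy pick Comet, Atlas, Delta, Flint, Bravo costs 38; no covering selection beats 33.

33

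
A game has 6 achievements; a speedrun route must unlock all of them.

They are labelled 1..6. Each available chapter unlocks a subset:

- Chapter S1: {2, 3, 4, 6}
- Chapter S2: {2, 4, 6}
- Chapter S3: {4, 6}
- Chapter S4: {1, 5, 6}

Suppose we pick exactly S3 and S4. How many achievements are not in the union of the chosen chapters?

Union of S3, S4 = {1, 4, 5, 6}.
Not covered: 2, 3 — 2 achievements.

2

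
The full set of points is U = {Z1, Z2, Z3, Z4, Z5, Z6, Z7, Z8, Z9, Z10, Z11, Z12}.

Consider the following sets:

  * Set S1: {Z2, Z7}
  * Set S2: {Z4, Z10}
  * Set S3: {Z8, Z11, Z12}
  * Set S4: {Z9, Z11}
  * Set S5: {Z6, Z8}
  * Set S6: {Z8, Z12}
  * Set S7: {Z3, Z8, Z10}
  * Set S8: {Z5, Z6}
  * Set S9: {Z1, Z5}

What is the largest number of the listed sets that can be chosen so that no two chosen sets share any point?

5

S1, S2, S4, S6, S8 are pairwise disjoint (S1={Z2,Z7}; S2={Z4,Z10}; S4={Z9,Z11}; S6={Z8,Z12}; S8={Z5,Z6}).
Every remaining set overlaps one of these, and no 6 of the listed sets are pairwise disjoint, so 5 is the maximum.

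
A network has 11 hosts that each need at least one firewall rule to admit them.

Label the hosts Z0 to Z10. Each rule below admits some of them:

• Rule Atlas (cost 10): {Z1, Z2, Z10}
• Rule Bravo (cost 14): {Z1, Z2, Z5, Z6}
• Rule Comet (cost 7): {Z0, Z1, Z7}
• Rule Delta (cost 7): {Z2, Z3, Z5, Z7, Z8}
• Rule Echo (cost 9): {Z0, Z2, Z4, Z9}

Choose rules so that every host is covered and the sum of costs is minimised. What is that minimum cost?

40

Atlas, Bravo, Delta, Echo together cover every host (Atlas ∪ Bravo ∪ Delta ∪ Echo = {Z0, Z1, Z2, Z3, Z4, Z5, Z6, Z7, Z8, Z9, Z10}); total cost 10 + 14 + 7 + 9 = 40.
No covering selection has total cost below 40.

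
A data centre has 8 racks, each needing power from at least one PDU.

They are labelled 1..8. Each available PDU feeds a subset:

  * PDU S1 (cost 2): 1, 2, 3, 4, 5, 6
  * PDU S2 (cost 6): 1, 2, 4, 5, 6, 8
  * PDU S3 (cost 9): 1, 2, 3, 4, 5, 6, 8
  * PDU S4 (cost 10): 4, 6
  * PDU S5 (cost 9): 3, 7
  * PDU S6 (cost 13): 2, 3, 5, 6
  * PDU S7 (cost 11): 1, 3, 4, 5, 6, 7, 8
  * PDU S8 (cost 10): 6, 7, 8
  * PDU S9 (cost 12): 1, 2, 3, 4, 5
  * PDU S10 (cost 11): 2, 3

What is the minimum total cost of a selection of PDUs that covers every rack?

12

S1, S8 together cover every rack (S1 ∪ S8 = {1, 2, 3, 4, 5, 6, 7, 8}); total cost 2 + 10 = 12.
No covering selection has total cost below 12.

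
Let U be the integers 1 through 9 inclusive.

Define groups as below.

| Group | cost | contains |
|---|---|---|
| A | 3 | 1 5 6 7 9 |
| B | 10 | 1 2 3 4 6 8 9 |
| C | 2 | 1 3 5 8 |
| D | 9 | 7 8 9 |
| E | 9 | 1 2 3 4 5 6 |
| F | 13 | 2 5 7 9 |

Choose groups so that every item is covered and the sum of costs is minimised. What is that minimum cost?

A, B together cover every item (A ∪ B = {1, 2, 3, 4, 5, 6, 7, 8, 9}); total cost 3 + 10 = 13.
The greedy pick C, A, E costs 14; no covering selection beats 13.

13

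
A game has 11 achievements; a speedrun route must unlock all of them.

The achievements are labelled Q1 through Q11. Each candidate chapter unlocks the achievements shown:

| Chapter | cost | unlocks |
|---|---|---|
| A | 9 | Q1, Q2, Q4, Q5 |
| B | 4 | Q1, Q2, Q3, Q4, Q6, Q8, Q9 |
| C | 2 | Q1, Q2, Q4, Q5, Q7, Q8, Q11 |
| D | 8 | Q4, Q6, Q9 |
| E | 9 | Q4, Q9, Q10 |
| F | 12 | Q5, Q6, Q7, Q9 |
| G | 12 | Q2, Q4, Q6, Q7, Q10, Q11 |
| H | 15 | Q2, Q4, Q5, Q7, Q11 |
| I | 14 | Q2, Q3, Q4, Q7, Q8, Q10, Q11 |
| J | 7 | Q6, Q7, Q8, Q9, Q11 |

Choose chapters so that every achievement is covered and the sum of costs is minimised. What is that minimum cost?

15

B, C, E together cover every achievement (B ∪ C ∪ E = {Q1, Q2, Q3, Q4, Q5, Q6, Q7, Q8, Q9, Q10, Q11}); total cost 4 + 2 + 9 = 15.
No covering selection has total cost below 15.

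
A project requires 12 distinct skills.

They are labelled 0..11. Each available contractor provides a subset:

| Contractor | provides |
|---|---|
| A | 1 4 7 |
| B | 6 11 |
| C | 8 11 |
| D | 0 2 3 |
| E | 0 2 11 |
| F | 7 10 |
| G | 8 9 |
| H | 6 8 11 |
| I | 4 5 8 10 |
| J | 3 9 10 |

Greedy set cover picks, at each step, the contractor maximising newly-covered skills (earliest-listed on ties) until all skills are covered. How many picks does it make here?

5

Greedy: pick I (covers 4 new) → pick D (covers 3 new) → pick A (covers 2 new) → pick B (covers 2 new) → pick G (covers 1 new). Total picks: 5.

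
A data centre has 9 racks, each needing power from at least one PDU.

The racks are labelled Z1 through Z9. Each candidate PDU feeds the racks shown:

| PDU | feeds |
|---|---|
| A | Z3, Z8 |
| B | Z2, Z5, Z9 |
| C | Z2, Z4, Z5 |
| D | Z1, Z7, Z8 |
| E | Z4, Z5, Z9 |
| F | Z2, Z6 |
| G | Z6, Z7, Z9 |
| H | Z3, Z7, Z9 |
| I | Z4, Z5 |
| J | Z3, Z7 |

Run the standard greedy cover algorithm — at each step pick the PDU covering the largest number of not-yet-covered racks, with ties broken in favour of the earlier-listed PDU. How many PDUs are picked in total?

Greedy: pick B (covers 3 new) → pick D (covers 3 new) → pick A (covers 1 new) → pick C (covers 1 new) → pick F (covers 1 new). Total picks: 5.
(The true minimum cover uses only 4 PDUs, so greedy is not optimal here.)

5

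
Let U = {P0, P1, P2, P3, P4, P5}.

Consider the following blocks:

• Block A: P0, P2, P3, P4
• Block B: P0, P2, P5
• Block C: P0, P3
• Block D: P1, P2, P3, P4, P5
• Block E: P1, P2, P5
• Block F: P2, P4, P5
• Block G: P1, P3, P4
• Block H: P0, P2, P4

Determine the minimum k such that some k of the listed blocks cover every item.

Take {A, D}. Their union is {P0, P1, P2, P3, P4, P5}, which is all 6 items.
No single block has all 6 items (the largest, D, has 5), so 2 is optimal.

2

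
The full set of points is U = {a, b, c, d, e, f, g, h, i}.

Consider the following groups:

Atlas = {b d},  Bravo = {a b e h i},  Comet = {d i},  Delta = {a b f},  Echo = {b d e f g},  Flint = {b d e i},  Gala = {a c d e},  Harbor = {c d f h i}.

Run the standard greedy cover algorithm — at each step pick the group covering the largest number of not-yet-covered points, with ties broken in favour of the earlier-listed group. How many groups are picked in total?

Greedy: pick Bravo (covers 5 new) → pick Echo (covers 3 new) → pick Gala (covers 1 new). Total picks: 3.

3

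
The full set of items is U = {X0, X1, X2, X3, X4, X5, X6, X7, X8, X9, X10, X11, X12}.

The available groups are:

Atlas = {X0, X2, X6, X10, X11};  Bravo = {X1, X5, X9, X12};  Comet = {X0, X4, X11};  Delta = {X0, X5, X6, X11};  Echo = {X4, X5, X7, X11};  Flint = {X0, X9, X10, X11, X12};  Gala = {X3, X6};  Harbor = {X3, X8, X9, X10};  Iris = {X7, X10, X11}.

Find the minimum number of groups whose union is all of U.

4

Atlas and Bravo and Echo and Harbor together: Atlas ∪ Bravo ∪ Echo ∪ Harbor = {X0, X1, X2, X3, X4, X5, X6, X7, X8, X9, X10, X11, X12} — every item is covered.
Only Harbor contains X8, so Harbor is forced; the remaining 9 items need at least 3 more groups (each remaining group adds at most 4) — so at least 4 groups are needed, and 4 is optimal.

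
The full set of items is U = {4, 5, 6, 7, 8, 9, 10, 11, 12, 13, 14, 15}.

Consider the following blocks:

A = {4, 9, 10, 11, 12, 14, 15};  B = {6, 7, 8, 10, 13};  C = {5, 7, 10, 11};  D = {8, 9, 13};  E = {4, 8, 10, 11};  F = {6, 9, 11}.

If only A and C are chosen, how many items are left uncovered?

Union of A, C = {4, 5, 7, 9, 10, 11, 12, 14, 15}.
Not covered: 6, 8, 13 — 3 items.

3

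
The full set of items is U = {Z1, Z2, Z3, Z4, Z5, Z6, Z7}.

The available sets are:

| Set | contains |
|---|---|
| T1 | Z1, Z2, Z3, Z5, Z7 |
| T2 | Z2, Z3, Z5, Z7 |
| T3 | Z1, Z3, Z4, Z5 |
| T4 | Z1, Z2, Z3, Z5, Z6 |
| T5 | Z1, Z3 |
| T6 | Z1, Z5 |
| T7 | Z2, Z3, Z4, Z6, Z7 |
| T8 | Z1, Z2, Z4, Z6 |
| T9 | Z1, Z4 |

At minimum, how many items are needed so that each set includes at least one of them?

2

H = {Z1, Z2} meets every set (each contains at least one member of H), and |H| = 2.
The sets T6, T7 are pairwise disjoint, so any hitting set needs a separate item for each — at least 2. Hence 2 is optimal.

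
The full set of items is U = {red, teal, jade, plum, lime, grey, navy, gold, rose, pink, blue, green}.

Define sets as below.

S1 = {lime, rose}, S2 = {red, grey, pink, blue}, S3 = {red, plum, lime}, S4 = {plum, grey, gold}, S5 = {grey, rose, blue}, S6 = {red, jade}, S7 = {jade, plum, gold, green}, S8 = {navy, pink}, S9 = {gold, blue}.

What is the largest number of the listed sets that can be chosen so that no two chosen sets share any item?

4

S1, S4, S6, S8 are pairwise disjoint (S1={lime,rose}; S4={plum,grey,gold}; S6={red,jade}; S8={navy,pink}).
Every remaining set overlaps one of these, and no 5 of the listed sets are pairwise disjoint, so 4 is the maximum.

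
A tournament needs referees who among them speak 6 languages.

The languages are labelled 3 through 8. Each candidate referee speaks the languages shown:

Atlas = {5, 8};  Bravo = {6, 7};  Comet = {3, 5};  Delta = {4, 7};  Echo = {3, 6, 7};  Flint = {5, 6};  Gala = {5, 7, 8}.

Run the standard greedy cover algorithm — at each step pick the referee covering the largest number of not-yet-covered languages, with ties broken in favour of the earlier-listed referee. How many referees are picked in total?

3

Greedy: pick Echo (covers 3 new) → pick Atlas (covers 2 new) → pick Delta (covers 1 new). Total picks: 3.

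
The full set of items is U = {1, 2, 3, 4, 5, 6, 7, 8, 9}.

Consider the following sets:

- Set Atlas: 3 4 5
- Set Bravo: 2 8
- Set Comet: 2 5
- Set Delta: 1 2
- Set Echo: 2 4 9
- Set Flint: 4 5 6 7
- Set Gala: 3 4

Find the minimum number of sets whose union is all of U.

5

Atlas and Bravo and Delta and Echo and Flint together: Atlas ∪ Bravo ∪ Delta ∪ Echo ∪ Flint = {1, 2, 3, 4, 5, 6, 7, 8, 9} — every item is covered.
No 4 of the 7 sets cover everything (all 35 combinations miss at least one item), so 5 is optimal.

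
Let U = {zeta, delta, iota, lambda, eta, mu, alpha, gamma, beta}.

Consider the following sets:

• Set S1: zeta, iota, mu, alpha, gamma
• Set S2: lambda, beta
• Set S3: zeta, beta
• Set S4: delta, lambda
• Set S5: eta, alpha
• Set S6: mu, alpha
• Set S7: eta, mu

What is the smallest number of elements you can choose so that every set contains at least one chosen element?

4

The 4 elements {zeta, lambda, mu, alpha} hit every set.
No choice of 3 elements meets every set, so 4 is the minimum.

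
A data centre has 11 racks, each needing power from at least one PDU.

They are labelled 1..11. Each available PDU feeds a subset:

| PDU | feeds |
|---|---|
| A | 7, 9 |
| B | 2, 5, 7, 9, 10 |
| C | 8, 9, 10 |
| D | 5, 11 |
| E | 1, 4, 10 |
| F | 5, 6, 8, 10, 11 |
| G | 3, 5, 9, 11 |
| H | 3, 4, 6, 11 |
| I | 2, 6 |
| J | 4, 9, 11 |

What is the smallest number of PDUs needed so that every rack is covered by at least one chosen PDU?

Take {B, E, F, H}. Their union is {1, 2, 3, 4, 5, 6, 7, 8, 9, 10, 11}, which is all 11 racks.
No 3 of the 10 PDUs cover everything (all 120 combinations miss at least one rack), so 4 is optimal.

4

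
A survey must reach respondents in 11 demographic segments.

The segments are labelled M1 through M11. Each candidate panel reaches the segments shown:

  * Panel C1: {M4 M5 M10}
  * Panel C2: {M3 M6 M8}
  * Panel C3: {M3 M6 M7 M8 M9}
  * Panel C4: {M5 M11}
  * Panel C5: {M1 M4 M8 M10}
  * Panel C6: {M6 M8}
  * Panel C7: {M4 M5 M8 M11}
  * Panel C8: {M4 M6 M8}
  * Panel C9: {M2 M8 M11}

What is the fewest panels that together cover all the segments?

4

Take {C3, C4, C5, C9}. Their union is {M1, M2, M3, M4, M5, M6, M7, M8, M9, M10, M11}, which is all 11 segments.
No 3 of the 9 panels cover everything (all 84 combinations miss at least one segment), so 4 is optimal.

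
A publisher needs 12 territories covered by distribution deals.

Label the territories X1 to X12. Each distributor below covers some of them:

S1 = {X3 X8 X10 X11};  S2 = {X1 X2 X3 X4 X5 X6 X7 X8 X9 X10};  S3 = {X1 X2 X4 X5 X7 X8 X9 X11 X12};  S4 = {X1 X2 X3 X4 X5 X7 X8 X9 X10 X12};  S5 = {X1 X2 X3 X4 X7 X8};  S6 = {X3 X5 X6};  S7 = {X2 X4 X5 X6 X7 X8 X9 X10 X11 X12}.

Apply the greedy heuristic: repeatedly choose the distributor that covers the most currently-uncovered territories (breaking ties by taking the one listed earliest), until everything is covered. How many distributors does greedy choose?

Greedy: pick S2 (covers 10 new) → pick S3 (covers 2 new). Total picks: 2.

2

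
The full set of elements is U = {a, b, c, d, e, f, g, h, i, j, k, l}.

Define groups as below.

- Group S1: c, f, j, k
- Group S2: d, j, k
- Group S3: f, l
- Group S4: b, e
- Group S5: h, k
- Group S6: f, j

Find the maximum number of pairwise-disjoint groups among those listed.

3

S2, S3, S4 are pairwise disjoint (S2={d,j,k}; S3={f,l}; S4={b,e}).
Every remaining group overlaps one of these, and no 4 of the listed groups are pairwise disjoint, so 3 is the maximum.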